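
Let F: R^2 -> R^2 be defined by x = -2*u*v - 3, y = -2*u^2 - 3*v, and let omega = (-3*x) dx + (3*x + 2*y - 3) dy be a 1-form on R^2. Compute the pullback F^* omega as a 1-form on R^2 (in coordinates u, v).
F^* omega = (16*u^3 + 24*u^2*v - 12*u*v^2 + 24*u*v + 48*u - 18*v) du + (-12*u^2*v + 12*u^2 + 18*u*v - 18*u + 18*v + 36) dv

Using F^*(f dg) = (f ∘ F) d(g ∘ F), substitute each coordinate x_i by F_i(u, v) in f_i, and replace dx_i by d F_i = (∂F_i/∂u) du + (∂F_i/∂v) dv.
  For the x component: f_1(F) = 6*u*v + 9; d F_1 = (-2*v) du + (-2*u) dv
  For the y component: f_2(F) = -4*u^2 - 6*u*v - 6*v - 12; d F_2 = (-4*u) du + (-3) dv
Combining and collecting du, dv coefficients:
  coeff of du: 16*u^3 + 24*u^2*v - 12*u*v^2 + 24*u*v + 48*u - 18*v
  coeff of dv: -12*u^2*v + 12*u^2 + 18*u*v - 18*u + 18*v + 36
F^* omega = (16*u^3 + 24*u^2*v - 12*u*v^2 + 24*u*v + 48*u - 18*v) du + (-12*u^2*v + 12*u^2 + 18*u*v - 18*u + 18*v + 36) dv.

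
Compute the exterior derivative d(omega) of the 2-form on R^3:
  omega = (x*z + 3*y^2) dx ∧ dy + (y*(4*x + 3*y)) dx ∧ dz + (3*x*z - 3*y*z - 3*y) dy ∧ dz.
d(omega) = (-3*x - 6*y + 3*z) dx ∧ dy ∧ dz

For a 2-form omega = sum_{i<j} g_{ij} dx_i ∧ dx_j, the exterior derivative is
  d(omega) = sum_{i<j} d(g_{ij}) ∧ dx_i ∧ dx_j = sum_{i<j, k} (∂g_{ij}/∂x_k) dx_k ∧ dx_i ∧ dx_j.
Expand each term, using dx_k ∧ dx_i ∧ dx_j = sgn(permutation) dx_{(a)} ∧ dx_{(b)} ∧ dx_{(c)} with (a < b < c) sorted:
  d(x*z + 3*y^2) includes (∂/∂z)(x*z + 3*y^2) dz = (x) dz, which multiplied by dx ∧ dy gives (x) dx ∧ dy ∧ dz
  d(y*(4*x + 3*y)) includes (∂/∂y)(y*(4*x + 3*y)) dy = (4*x + 6*y) dy, which multiplied by dx ∧ dz gives (-4*x - 6*y) dx ∧ dy ∧ dz
  d(3*x*z - 3*y*z - 3*y) includes (∂/∂x)(3*x*z - 3*y*z - 3*y) dx = (3*z) dx, which multiplied by dy ∧ dz gives (3*z) dx ∧ dy ∧ dz
Collecting like 3-forms: d(omega) = (-3*x - 6*y + 3*z) dx ∧ dy ∧ dz.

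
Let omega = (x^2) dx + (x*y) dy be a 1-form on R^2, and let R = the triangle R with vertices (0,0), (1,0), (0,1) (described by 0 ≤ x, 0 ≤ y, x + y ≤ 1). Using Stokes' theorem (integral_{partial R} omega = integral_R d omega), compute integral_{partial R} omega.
integral_(partial R) omega = 1/6

Stokes: integral_partial_R omega = integral_R d omega with d omega = (∂Q/∂x - ∂P/∂y) dx ∧ dy.
  ∂Q/∂x = y
  ∂P/∂y = 0
  integrand = ∂Q/∂x - ∂P/∂y = y.
Integrating over R: integral_0^1 integral_0^{1-x} (y) dy dx = 1/6.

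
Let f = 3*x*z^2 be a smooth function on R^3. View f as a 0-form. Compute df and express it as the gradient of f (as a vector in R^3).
df = (3*z^2) dx + (0) dy + (6*x*z) dz; grad f = (3*z^2, 0, 6*x*z)

For a 0-form f, d f = (∂f/∂x) dx + (∂f/∂y) dy + (∂f/∂z) dz. The components of the vector representation are exactly the entries of grad f in Cartesian coordinates:
  ∂f/∂x = 3*z^2
  ∂f/∂y = 0
  ∂f/∂z = 6*x*z.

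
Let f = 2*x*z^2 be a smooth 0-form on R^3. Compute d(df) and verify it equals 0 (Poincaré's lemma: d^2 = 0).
d(df) = 0

Step 1: df = sum_i (∂f/∂x_i) dx_i = (2*z^2) dx + (0) dy + (4*x*z) dz.
Step 2: Apply d again. Using the 1-form formula, the coefficient of dx ∧ dy in d(df) is ∂^2 f/∂x ∂y - ∂^2 f/∂y ∂x = (0) - (0) = 0 (equality of mixed partials for smooth f).
Similarly for dx ∧ dz and dy ∧ dz — all coefficients vanish. So d(df) = 0.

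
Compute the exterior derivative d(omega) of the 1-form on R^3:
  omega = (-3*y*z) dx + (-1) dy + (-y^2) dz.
d(omega) = (3*z) dx ∧ dy + (3*y) dx ∧ dz + (-2*y) dy ∧ dz

For a 1-form omega = sum_i f_i dx_i, the exterior derivative is
  d(omega) = sum_{i < j} (∂f_j/∂x_i - ∂f_i/∂x_j) dx_i ∧ dx_j.
  coefficient of dx ∧ dy: ∂f_2/∂x - ∂f_1/∂y = ∂(-1)/∂x - ∂(-3*y*z)/∂y = 3*z
  coefficient of dx ∧ dz: ∂f_3/∂x - ∂f_1/∂z = ∂(-y^2)/∂x - ∂(-3*y*z)/∂z = 3*y
  coefficient of dy ∧ dz: ∂f_3/∂y - ∂f_2/∂z = ∂(-y^2)/∂y - ∂(-1)/∂z = -2*y
Assembling: d(omega) = (3*z) dx ∧ dy + (3*y) dx ∧ dz + (-2*y) dy ∧ dz.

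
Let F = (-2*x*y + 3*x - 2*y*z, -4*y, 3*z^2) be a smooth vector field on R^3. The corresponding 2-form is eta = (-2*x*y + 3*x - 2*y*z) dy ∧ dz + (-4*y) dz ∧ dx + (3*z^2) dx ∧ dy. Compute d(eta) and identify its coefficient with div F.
d(eta) = (-2*y + 6*z - 1) dx ∧ dy ∧ dz; div F = -2*y + 6*z - 1

For a 2-form in R^3 of the form above, applying d gives a 3-form with coefficient ∂P/∂x + ∂Q/∂y + ∂R/∂z:
  ∂P/∂x = 3 - 2*y
  ∂Q/∂y = -4
  ∂R/∂z = 6*z
Sum = -2*y + 6*z - 1, which is exactly div F.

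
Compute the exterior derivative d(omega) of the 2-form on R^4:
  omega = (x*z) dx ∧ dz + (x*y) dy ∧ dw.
d(omega) = (y) dx ∧ dy ∧ dw

For a 2-form omega = sum_{i<j} g_{ij} dx_i ∧ dx_j, the exterior derivative is
  d(omega) = sum_{i<j} d(g_{ij}) ∧ dx_i ∧ dx_j = sum_{i<j, k} (∂g_{ij}/∂x_k) dx_k ∧ dx_i ∧ dx_j.
Expand each term, using dx_k ∧ dx_i ∧ dx_j = sgn(permutation) dx_{(a)} ∧ dx_{(b)} ∧ dx_{(c)} with (a < b < c) sorted:
  d(x*y) includes (∂/∂x)(x*y) dx = (y) dx, which multiplied by dy ∧ dw gives (y) dx ∧ dy ∧ dw
Collecting like 3-forms: d(omega) = (y) dx ∧ dy ∧ dw.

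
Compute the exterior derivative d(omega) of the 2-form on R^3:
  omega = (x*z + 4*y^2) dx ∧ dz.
d(omega) = (-8*y) dx ∧ dy ∧ dz

For a 2-form omega = sum_{i<j} g_{ij} dx_i ∧ dx_j, the exterior derivative is
  d(omega) = sum_{i<j} d(g_{ij}) ∧ dx_i ∧ dx_j = sum_{i<j, k} (∂g_{ij}/∂x_k) dx_k ∧ dx_i ∧ dx_j.
Expand each term, using dx_k ∧ dx_i ∧ dx_j = sgn(permutation) dx_{(a)} ∧ dx_{(b)} ∧ dx_{(c)} with (a < b < c) sorted:
  d(x*z + 4*y^2) includes (∂/∂y)(x*z + 4*y^2) dy = (8*y) dy, which multiplied by dx ∧ dz gives (-8*y) dx ∧ dy ∧ dz
Collecting like 3-forms: d(omega) = (-8*y) dx ∧ dy ∧ dz.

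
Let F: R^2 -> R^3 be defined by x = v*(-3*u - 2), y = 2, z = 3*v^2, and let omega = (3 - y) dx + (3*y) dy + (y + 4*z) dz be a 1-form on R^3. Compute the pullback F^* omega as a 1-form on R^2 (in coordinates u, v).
F^* omega = (-3*v) du + (-3*u + 72*v^3 + 12*v - 2) dv

Using F^*(f dg) = (f ∘ F) d(g ∘ F), substitute each coordinate x_i by F_i(u, v) in f_i, and replace dx_i by d F_i = (∂F_i/∂u) du + (∂F_i/∂v) dv.
  For the x component: f_1(F) = 1; d F_1 = (-3*v) du + (-3*u - 2) dv
  For the y component: f_2(F) = 6; d F_2 = (0) du + (0) dv
  For the z component: f_3(F) = 12*v^2 + 2; d F_3 = (0) du + (6*v) dv
Combining and collecting du, dv coefficients:
  coeff of du: -3*v
  coeff of dv: -3*u + 72*v^3 + 12*v - 2
F^* omega = (-3*v) du + (-3*u + 72*v^3 + 12*v - 2) dv.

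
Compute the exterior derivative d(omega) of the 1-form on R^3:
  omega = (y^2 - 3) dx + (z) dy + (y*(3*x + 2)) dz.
d(omega) = (-2*y) dx ∧ dy + (3*y) dx ∧ dz + (3*x + 1) dy ∧ dz

For a 1-form omega = sum_i f_i dx_i, the exterior derivative is
  d(omega) = sum_{i < j} (∂f_j/∂x_i - ∂f_i/∂x_j) dx_i ∧ dx_j.
  coefficient of dx ∧ dy: ∂f_2/∂x - ∂f_1/∂y = ∂(z)/∂x - ∂(y^2 - 3)/∂y = -2*y
  coefficient of dx ∧ dz: ∂f_3/∂x - ∂f_1/∂z = ∂(y*(3*x + 2))/∂x - ∂(y^2 - 3)/∂z = 3*y
  coefficient of dy ∧ dz: ∂f_3/∂y - ∂f_2/∂z = ∂(y*(3*x + 2))/∂y - ∂(z)/∂z = 3*x + 1
Assembling: d(omega) = (-2*y) dx ∧ dy + (3*y) dx ∧ dz + (3*x + 1) dy ∧ dz.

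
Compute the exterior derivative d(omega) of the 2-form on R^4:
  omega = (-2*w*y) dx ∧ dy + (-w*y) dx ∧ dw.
d(omega) = (w - 2*y) dx ∧ dy ∧ dw

For a 2-form omega = sum_{i<j} g_{ij} dx_i ∧ dx_j, the exterior derivative is
  d(omega) = sum_{i<j} d(g_{ij}) ∧ dx_i ∧ dx_j = sum_{i<j, k} (∂g_{ij}/∂x_k) dx_k ∧ dx_i ∧ dx_j.
Expand each term, using dx_k ∧ dx_i ∧ dx_j = sgn(permutation) dx_{(a)} ∧ dx_{(b)} ∧ dx_{(c)} with (a < b < c) sorted:
  d(-2*w*y) includes (∂/∂w)(-2*w*y) dw = (-2*y) dw, which multiplied by dx ∧ dy gives (-2*y) dx ∧ dy ∧ dw
  d(-w*y) includes (∂/∂y)(-w*y) dy = (-w) dy, which multiplied by dx ∧ dw gives (w) dx ∧ dy ∧ dw
Collecting like 3-forms: d(omega) = (w - 2*y) dx ∧ dy ∧ dw.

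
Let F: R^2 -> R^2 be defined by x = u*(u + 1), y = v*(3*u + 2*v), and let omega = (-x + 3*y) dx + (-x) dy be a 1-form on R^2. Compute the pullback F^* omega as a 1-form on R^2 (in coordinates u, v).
F^* omega = (-2*u^3 + 15*u^2*v - 3*u^2 + 12*u*v^2 + 6*u*v - u + 6*v^2) du + (u*(-3*u^2 - 4*u*v - 3*u - 4*v)) dv

Using F^*(f dg) = (f ∘ F) d(g ∘ F), substitute each coordinate x_i by F_i(u, v) in f_i, and replace dx_i by d F_i = (∂F_i/∂u) du + (∂F_i/∂v) dv.
  For the x component: f_1(F) = -u^2 + 9*u*v - u + 6*v^2; d F_1 = (2*u + 1) du + (0) dv
  For the y component: f_2(F) = u*(-u - 1); d F_2 = (3*v) du + (3*u + 4*v) dv
Combining and collecting du, dv coefficients:
  coeff of du: -2*u^3 + 15*u^2*v - 3*u^2 + 12*u*v^2 + 6*u*v - u + 6*v^2
  coeff of dv: u*(-3*u^2 - 4*u*v - 3*u - 4*v)
F^* omega = (-2*u^3 + 15*u^2*v - 3*u^2 + 12*u*v^2 + 6*u*v - u + 6*v^2) du + (u*(-3*u^2 - 4*u*v - 3*u - 4*v)) dv.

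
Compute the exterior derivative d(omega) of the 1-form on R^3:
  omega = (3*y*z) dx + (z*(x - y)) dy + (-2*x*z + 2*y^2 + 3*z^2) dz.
d(omega) = (-2*z) dx ∧ dy + (-3*y - 2*z) dx ∧ dz + (-x + 5*y) dy ∧ dz

For a 1-form omega = sum_i f_i dx_i, the exterior derivative is
  d(omega) = sum_{i < j} (∂f_j/∂x_i - ∂f_i/∂x_j) dx_i ∧ dx_j.
  coefficient of dx ∧ dy: ∂f_2/∂x - ∂f_1/∂y = ∂(z*(x - y))/∂x - ∂(3*y*z)/∂y = -2*z
  coefficient of dx ∧ dz: ∂f_3/∂x - ∂f_1/∂z = ∂(-2*x*z + 2*y^2 + 3*z^2)/∂x - ∂(3*y*z)/∂z = -3*y - 2*z
  coefficient of dy ∧ dz: ∂f_3/∂y - ∂f_2/∂z = ∂(-2*x*z + 2*y^2 + 3*z^2)/∂y - ∂(z*(x - y))/∂z = -x + 5*y
Assembling: d(omega) = (-2*z) dx ∧ dy + (-3*y - 2*z) dx ∧ dz + (-x + 5*y) dy ∧ dz.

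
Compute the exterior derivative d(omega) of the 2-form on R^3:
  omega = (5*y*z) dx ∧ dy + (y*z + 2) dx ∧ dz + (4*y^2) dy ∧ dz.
d(omega) = (5*y - z) dx ∧ dy ∧ dz

For a 2-form omega = sum_{i<j} g_{ij} dx_i ∧ dx_j, the exterior derivative is
  d(omega) = sum_{i<j} d(g_{ij}) ∧ dx_i ∧ dx_j = sum_{i<j, k} (∂g_{ij}/∂x_k) dx_k ∧ dx_i ∧ dx_j.
Expand each term, using dx_k ∧ dx_i ∧ dx_j = sgn(permutation) dx_{(a)} ∧ dx_{(b)} ∧ dx_{(c)} with (a < b < c) sorted:
  d(5*y*z) includes (∂/∂z)(5*y*z) dz = (5*y) dz, which multiplied by dx ∧ dy gives (5*y) dx ∧ dy ∧ dz
  d(y*z + 2) includes (∂/∂y)(y*z + 2) dy = (z) dy, which multiplied by dx ∧ dz gives (-z) dx ∧ dy ∧ dz
Collecting like 3-forms: d(omega) = (5*y - z) dx ∧ dy ∧ dz.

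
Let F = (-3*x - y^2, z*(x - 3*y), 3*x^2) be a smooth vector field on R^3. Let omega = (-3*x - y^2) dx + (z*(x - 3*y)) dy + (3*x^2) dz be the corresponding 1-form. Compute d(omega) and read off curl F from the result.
d(omega) = (-x + 3*y) dy ∧ dz + (-6*x) dz ∧ dx + (2*y + z) dx ∧ dy; curl F = (-x + 3*y, -6*x, 2*y + z)

d omega = sum_{i<j} (∂f_j/∂x_i - ∂f_i/∂x_j) dx_i ∧ dx_j. Under the identification (dy ∧ dz, dz ∧ dx, dx ∧ dy) ↔ (e_x, e_y, e_z), the coefficients are exactly the components of curl F. Compute:
  ∂R/∂y - ∂Q/∂z = (0) - (x - 3*y) = -x + 3*y
  ∂P/∂z - ∂R/∂x = (0) - (6*x) = -6*x
  ∂Q/∂x - ∂P/∂y = (z) - (-2*y) = 2*y + z.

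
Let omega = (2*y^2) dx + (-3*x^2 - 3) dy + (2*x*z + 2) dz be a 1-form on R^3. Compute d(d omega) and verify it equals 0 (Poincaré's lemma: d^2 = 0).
d(d omega) = 0

Step 1: d omega = sum_{i<j} (∂f_j/∂x_i - ∂f_i/∂x_j) dx_i ∧ dx_j:
  coeff of dx ∧ dy: -6*x - 4*y
  coeff of dx ∧ dz: 2*z
  coeff of dy ∧ dz: 0
Step 2: Apply d again to each 2-form coefficient. The only possible 3-form in R^3 is dx ∧ dy ∧ dz, with coefficient
  ∂(coeff of dy∧dz)/∂x - ∂(coeff of dx∧dz)/∂y + ∂(coeff of dx∧dy)/∂z
  = ∂/∂x (0) - ∂/∂y (2*z) + ∂/∂z (-6*x - 4*y).
Each of these terms simplifies to sums of mixed partials that cancel in pairs. The result is 0 (by equality of mixed partials for smooth functions — Schwarz / Clairaut).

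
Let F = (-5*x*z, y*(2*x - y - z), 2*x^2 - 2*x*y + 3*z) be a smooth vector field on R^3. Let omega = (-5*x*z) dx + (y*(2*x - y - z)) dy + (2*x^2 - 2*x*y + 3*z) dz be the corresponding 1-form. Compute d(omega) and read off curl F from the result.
d(omega) = (-2*x + y) dy ∧ dz + (-9*x + 2*y) dz ∧ dx + (2*y) dx ∧ dy; curl F = (-2*x + y, -9*x + 2*y, 2*y)

d omega = sum_{i<j} (∂f_j/∂x_i - ∂f_i/∂x_j) dx_i ∧ dx_j. Under the identification (dy ∧ dz, dz ∧ dx, dx ∧ dy) ↔ (e_x, e_y, e_z), the coefficients are exactly the components of curl F. Compute:
  ∂R/∂y - ∂Q/∂z = (-2*x) - (-y) = -2*x + y
  ∂P/∂z - ∂R/∂x = (-5*x) - (4*x - 2*y) = -9*x + 2*y
  ∂Q/∂x - ∂P/∂y = (2*y) - (0) = 2*y.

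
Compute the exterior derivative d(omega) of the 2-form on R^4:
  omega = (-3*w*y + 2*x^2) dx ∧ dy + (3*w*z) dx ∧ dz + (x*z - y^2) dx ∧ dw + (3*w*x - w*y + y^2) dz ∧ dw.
d(omega) = (-y) dx ∧ dy ∧ dw + (3*w - x + 3*z) dx ∧ dz ∧ dw + (-w + 2*y) dy ∧ dz ∧ dw

For a 2-form omega = sum_{i<j} g_{ij} dx_i ∧ dx_j, the exterior derivative is
  d(omega) = sum_{i<j} d(g_{ij}) ∧ dx_i ∧ dx_j = sum_{i<j, k} (∂g_{ij}/∂x_k) dx_k ∧ dx_i ∧ dx_j.
Expand each term, using dx_k ∧ dx_i ∧ dx_j = sgn(permutation) dx_{(a)} ∧ dx_{(b)} ∧ dx_{(c)} with (a < b < c) sorted:
  d(-3*w*y + 2*x^2) includes (∂/∂w)(-3*w*y + 2*x^2) dw = (-3*y) dw, which multiplied by dx ∧ dy gives (-3*y) dx ∧ dy ∧ dw
  d(3*w*z) includes (∂/∂w)(3*w*z) dw = (3*z) dw, which multiplied by dx ∧ dz gives (3*z) dx ∧ dz ∧ dw
  d(x*z - y^2) includes (∂/∂y)(x*z - y^2) dy = (-2*y) dy, which multiplied by dx ∧ dw gives (2*y) dx ∧ dy ∧ dw
  d(x*z - y^2) includes (∂/∂z)(x*z - y^2) dz = (x) dz, which multiplied by dx ∧ dw gives (-x) dx ∧ dz ∧ dw
  d(3*w*x - w*y + y^2) includes (∂/∂x)(3*w*x - w*y + y^2) dx = (3*w) dx, which multiplied by dz ∧ dw gives (3*w) dx ∧ dz ∧ dw
  d(3*w*x - w*y + y^2) includes (∂/∂y)(3*w*x - w*y + y^2) dy = (-w + 2*y) dy, which multiplied by dz ∧ dw gives (-w + 2*y) dy ∧ dz ∧ dw
Collecting like 3-forms: d(omega) = (-y) dx ∧ dy ∧ dw + (3*w - x + 3*z) dx ∧ dz ∧ dw + (-w + 2*y) dy ∧ dz ∧ dw.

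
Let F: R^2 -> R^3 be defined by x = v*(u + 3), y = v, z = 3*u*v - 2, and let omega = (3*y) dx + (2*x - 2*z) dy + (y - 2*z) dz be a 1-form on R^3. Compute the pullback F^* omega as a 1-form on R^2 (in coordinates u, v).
F^* omega = (6*v*(-3*u*v + v + 2)) du + (-18*u^2*v + 2*u*v + 12*u + 15*v + 4) dv

Using F^*(f dg) = (f ∘ F) d(g ∘ F), substitute each coordinate x_i by F_i(u, v) in f_i, and replace dx_i by d F_i = (∂F_i/∂u) du + (∂F_i/∂v) dv.
  For the x component: f_1(F) = 3*v; d F_1 = (v) du + (u + 3) dv
  For the y component: f_2(F) = -4*u*v + 6*v + 4; d F_2 = (0) du + (1) dv
  For the z component: f_3(F) = -6*u*v + v + 4; d F_3 = (3*v) du + (3*u) dv
Combining and collecting du, dv coefficients:
  coeff of du: 6*v*(-3*u*v + v + 2)
  coeff of dv: -18*u^2*v + 2*u*v + 12*u + 15*v + 4
F^* omega = (6*v*(-3*u*v + v + 2)) du + (-18*u^2*v + 2*u*v + 12*u + 15*v + 4) dv.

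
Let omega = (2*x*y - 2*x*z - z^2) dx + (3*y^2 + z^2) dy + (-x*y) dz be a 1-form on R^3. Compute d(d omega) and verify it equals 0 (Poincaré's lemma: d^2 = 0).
d(d omega) = 0

Step 1: d omega = sum_{i<j} (∂f_j/∂x_i - ∂f_i/∂x_j) dx_i ∧ dx_j:
  coeff of dx ∧ dy: -2*x
  coeff of dx ∧ dz: 2*x - y + 2*z
  coeff of dy ∧ dz: -x - 2*z
Step 2: Apply d again to each 2-form coefficient. The only possible 3-form in R^3 is dx ∧ dy ∧ dz, with coefficient
  ∂(coeff of dy∧dz)/∂x - ∂(coeff of dx∧dz)/∂y + ∂(coeff of dx∧dy)/∂z
  = ∂/∂x (-x - 2*z) - ∂/∂y (2*x - y + 2*z) + ∂/∂z (-2*x).
Each of these terms simplifies to sums of mixed partials that cancel in pairs. The result is 0 (by equality of mixed partials for smooth functions — Schwarz / Clairaut).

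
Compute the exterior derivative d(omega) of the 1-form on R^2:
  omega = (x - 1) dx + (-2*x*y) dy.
d(omega) = (-2*y) dx ∧ dy

For a 1-form omega = sum_i f_i dx_i, the exterior derivative is
  d(omega) = sum_{i < j} (∂f_j/∂x_i - ∂f_i/∂x_j) dx_i ∧ dx_j.
  coefficient of dx ∧ dy: ∂f_2/∂x - ∂f_1/∂y = ∂(-2*x*y)/∂x - ∂(x - 1)/∂y = -2*y
Assembling: d(omega) = (-2*y) dx ∧ dy.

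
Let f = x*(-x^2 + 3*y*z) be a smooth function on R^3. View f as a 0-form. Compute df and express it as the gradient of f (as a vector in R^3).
df = (-3*x^2 + 3*y*z) dx + (3*x*z) dy + (3*x*y) dz; grad f = (-3*x^2 + 3*y*z, 3*x*z, 3*x*y)

For a 0-form f, d f = (∂f/∂x) dx + (∂f/∂y) dy + (∂f/∂z) dz. The components of the vector representation are exactly the entries of grad f in Cartesian coordinates:
  ∂f/∂x = -3*x^2 + 3*y*z
  ∂f/∂y = 3*x*z
  ∂f/∂z = 3*x*y.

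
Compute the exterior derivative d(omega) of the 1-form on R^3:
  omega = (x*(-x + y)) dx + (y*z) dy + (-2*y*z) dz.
d(omega) = (-x) dx ∧ dy + (-y - 2*z) dy ∧ dz

For a 1-form omega = sum_i f_i dx_i, the exterior derivative is
  d(omega) = sum_{i < j} (∂f_j/∂x_i - ∂f_i/∂x_j) dx_i ∧ dx_j.
  coefficient of dx ∧ dy: ∂f_2/∂x - ∂f_1/∂y = ∂(y*z)/∂x - ∂(x*(-x + y))/∂y = -x
  coefficient of dy ∧ dz: ∂f_3/∂y - ∂f_2/∂z = ∂(-2*y*z)/∂y - ∂(y*z)/∂z = -y - 2*z
Assembling: d(omega) = (-x) dx ∧ dy + (-y - 2*z) dy ∧ dz.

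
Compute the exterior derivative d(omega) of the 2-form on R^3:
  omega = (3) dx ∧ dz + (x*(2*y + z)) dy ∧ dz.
d(omega) = (2*y + z) dx ∧ dy ∧ dz

For a 2-form omega = sum_{i<j} g_{ij} dx_i ∧ dx_j, the exterior derivative is
  d(omega) = sum_{i<j} d(g_{ij}) ∧ dx_i ∧ dx_j = sum_{i<j, k} (∂g_{ij}/∂x_k) dx_k ∧ dx_i ∧ dx_j.
Expand each term, using dx_k ∧ dx_i ∧ dx_j = sgn(permutation) dx_{(a)} ∧ dx_{(b)} ∧ dx_{(c)} with (a < b < c) sorted:
  d(x*(2*y + z)) includes (∂/∂x)(x*(2*y + z)) dx = (2*y + z) dx, which multiplied by dy ∧ dz gives (2*y + z) dx ∧ dy ∧ dz
Collecting like 3-forms: d(omega) = (2*y + z) dx ∧ dy ∧ dz.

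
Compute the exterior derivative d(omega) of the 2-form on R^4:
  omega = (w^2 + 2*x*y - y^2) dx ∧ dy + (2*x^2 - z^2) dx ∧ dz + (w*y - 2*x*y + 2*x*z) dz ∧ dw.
d(omega) = (2*w) dx ∧ dy ∧ dw + (-2*y + 2*z) dx ∧ dz ∧ dw + (w - 2*x) dy ∧ dz ∧ dw

For a 2-form omega = sum_{i<j} g_{ij} dx_i ∧ dx_j, the exterior derivative is
  d(omega) = sum_{i<j} d(g_{ij}) ∧ dx_i ∧ dx_j = sum_{i<j, k} (∂g_{ij}/∂x_k) dx_k ∧ dx_i ∧ dx_j.
Expand each term, using dx_k ∧ dx_i ∧ dx_j = sgn(permutation) dx_{(a)} ∧ dx_{(b)} ∧ dx_{(c)} with (a < b < c) sorted:
  d(w^2 + 2*x*y - y^2) includes (∂/∂w)(w^2 + 2*x*y - y^2) dw = (2*w) dw, which multiplied by dx ∧ dy gives (2*w) dx ∧ dy ∧ dw
  d(w*y - 2*x*y + 2*x*z) includes (∂/∂x)(w*y - 2*x*y + 2*x*z) dx = (-2*y + 2*z) dx, which multiplied by dz ∧ dw gives (-2*y + 2*z) dx ∧ dz ∧ dw
  d(w*y - 2*x*y + 2*x*z) includes (∂/∂y)(w*y - 2*x*y + 2*x*z) dy = (w - 2*x) dy, which multiplied by dz ∧ dw gives (w - 2*x) dy ∧ dz ∧ dw
Collecting like 3-forms: d(omega) = (2*w) dx ∧ dy ∧ dw + (-2*y + 2*z) dx ∧ dz ∧ dw + (w - 2*x) dy ∧ dz ∧ dw.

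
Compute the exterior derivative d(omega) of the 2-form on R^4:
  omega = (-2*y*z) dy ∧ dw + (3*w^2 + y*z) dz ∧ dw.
d(omega) = (2*y + z) dy ∧ dz ∧ dw

For a 2-form omega = sum_{i<j} g_{ij} dx_i ∧ dx_j, the exterior derivative is
  d(omega) = sum_{i<j} d(g_{ij}) ∧ dx_i ∧ dx_j = sum_{i<j, k} (∂g_{ij}/∂x_k) dx_k ∧ dx_i ∧ dx_j.
Expand each term, using dx_k ∧ dx_i ∧ dx_j = sgn(permutation) dx_{(a)} ∧ dx_{(b)} ∧ dx_{(c)} with (a < b < c) sorted:
  d(-2*y*z) includes (∂/∂z)(-2*y*z) dz = (-2*y) dz, which multiplied by dy ∧ dw gives (2*y) dy ∧ dz ∧ dw
  d(3*w^2 + y*z) includes (∂/∂y)(3*w^2 + y*z) dy = (z) dy, which multiplied by dz ∧ dw gives (z) dy ∧ dz ∧ dw
Collecting like 3-forms: d(omega) = (2*y + z) dy ∧ dz ∧ dw.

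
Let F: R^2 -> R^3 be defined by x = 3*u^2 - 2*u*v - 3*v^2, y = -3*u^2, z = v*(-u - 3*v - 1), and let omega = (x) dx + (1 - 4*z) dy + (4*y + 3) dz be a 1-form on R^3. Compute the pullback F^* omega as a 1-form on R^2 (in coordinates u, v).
F^* omega = (18*u^3 - 30*u^2*v - 86*u*v^2 - 24*u*v - 6*u + 6*v^3 - 3*v) du + (6*u^3 + 58*u^2*v + 12*u^2 + 18*u*v^2 - 3*u + 18*v^3 - 18*v - 3) dv

Using F^*(f dg) = (f ∘ F) d(g ∘ F), substitute each coordinate x_i by F_i(u, v) in f_i, and replace dx_i by d F_i = (∂F_i/∂u) du + (∂F_i/∂v) dv.
  For the x component: f_1(F) = 3*u^2 - 2*u*v - 3*v^2; d F_1 = (6*u - 2*v) du + (-2*u - 6*v) dv
  For the y component: f_2(F) = 4*u*v + 12*v^2 + 4*v + 1; d F_2 = (-6*u) du + (0) dv
  For the z component: f_3(F) = 3 - 12*u^2; d F_3 = (-v) du + (-u - 6*v - 1) dv
Combining and collecting du, dv coefficients:
  coeff of du: 18*u^3 - 30*u^2*v - 86*u*v^2 - 24*u*v - 6*u + 6*v^3 - 3*v
  coeff of dv: 6*u^3 + 58*u^2*v + 12*u^2 + 18*u*v^2 - 3*u + 18*v^3 - 18*v - 3
F^* omega = (18*u^3 - 30*u^2*v - 86*u*v^2 - 24*u*v - 6*u + 6*v^3 - 3*v) du + (6*u^3 + 58*u^2*v + 12*u^2 + 18*u*v^2 - 3*u + 18*v^3 - 18*v - 3) dv.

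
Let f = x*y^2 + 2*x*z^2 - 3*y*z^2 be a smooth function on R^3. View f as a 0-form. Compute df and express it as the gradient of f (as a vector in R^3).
df = (y^2 + 2*z^2) dx + (2*x*y - 3*z^2) dy + (2*z*(2*x - 3*y)) dz; grad f = (y^2 + 2*z^2, 2*x*y - 3*z^2, 2*z*(2*x - 3*y))

For a 0-form f, d f = (∂f/∂x) dx + (∂f/∂y) dy + (∂f/∂z) dz. The components of the vector representation are exactly the entries of grad f in Cartesian coordinates:
  ∂f/∂x = y^2 + 2*z^2
  ∂f/∂y = 2*x*y - 3*z^2
  ∂f/∂z = 2*z*(2*x - 3*y).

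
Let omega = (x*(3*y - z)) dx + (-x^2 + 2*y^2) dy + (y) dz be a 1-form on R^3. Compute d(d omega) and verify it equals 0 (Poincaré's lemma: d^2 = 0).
d(d omega) = 0

Step 1: d omega = sum_{i<j} (∂f_j/∂x_i - ∂f_i/∂x_j) dx_i ∧ dx_j:
  coeff of dx ∧ dy: -5*x
  coeff of dx ∧ dz: x
  coeff of dy ∧ dz: 1
Step 2: Apply d again to each 2-form coefficient. The only possible 3-form in R^3 is dx ∧ dy ∧ dz, with coefficient
  ∂(coeff of dy∧dz)/∂x - ∂(coeff of dx∧dz)/∂y + ∂(coeff of dx∧dy)/∂z
  = ∂/∂x (1) - ∂/∂y (x) + ∂/∂z (-5*x).
Each of these terms simplifies to sums of mixed partials that cancel in pairs. The result is 0 (by equality of mixed partials for smooth functions — Schwarz / Clairaut).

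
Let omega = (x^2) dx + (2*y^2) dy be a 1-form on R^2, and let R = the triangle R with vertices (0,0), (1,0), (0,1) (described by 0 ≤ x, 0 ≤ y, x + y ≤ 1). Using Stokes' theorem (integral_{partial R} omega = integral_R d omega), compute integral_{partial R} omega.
integral_(partial R) omega = 0

Stokes: integral_partial_R omega = integral_R d omega with d omega = (∂Q/∂x - ∂P/∂y) dx ∧ dy.
  ∂Q/∂x = 0
  ∂P/∂y = 0
  integrand = ∂Q/∂x - ∂P/∂y = 0.
Integrating over R: integral_0^1 integral_0^{1-x} (0) dy dx = 0.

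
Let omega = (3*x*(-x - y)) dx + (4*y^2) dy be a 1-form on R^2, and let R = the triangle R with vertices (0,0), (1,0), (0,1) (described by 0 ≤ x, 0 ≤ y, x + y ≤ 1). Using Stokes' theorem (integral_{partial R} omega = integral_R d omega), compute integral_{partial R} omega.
integral_(partial R) omega = 1/2

Stokes: integral_partial_R omega = integral_R d omega with d omega = (∂Q/∂x - ∂P/∂y) dx ∧ dy.
  ∂Q/∂x = 0
  ∂P/∂y = -3*x
  integrand = ∂Q/∂x - ∂P/∂y = 3*x.
Integrating over R: integral_0^1 integral_0^{1-x} (3*x) dy dx = 1/2.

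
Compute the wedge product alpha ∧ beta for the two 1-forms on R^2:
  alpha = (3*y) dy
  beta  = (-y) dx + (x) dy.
alpha ∧ beta = (3*y^2) dx ∧ dy

Distribute the wedge, using dx_i ∧ dx_j = -dx_j ∧ dx_i and dx_i ∧ dx_i = 0. For each pair (i, j) with i < j, the coefficient of dx_i ∧ dx_j in alpha ∧ beta is (alpha_i * beta_j - alpha_j * beta_i). Collecting: alpha ∧ beta = (3*y^2) dx ∧ dy.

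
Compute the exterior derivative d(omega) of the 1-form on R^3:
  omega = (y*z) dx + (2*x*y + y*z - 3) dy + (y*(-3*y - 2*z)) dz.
d(omega) = (2*y - z) dx ∧ dy + (-y) dx ∧ dz + (-7*y - 2*z) dy ∧ dz

For a 1-form omega = sum_i f_i dx_i, the exterior derivative is
  d(omega) = sum_{i < j} (∂f_j/∂x_i - ∂f_i/∂x_j) dx_i ∧ dx_j.
  coefficient of dx ∧ dy: ∂f_2/∂x - ∂f_1/∂y = ∂(2*x*y + y*z - 3)/∂x - ∂(y*z)/∂y = 2*y - z
  coefficient of dx ∧ dz: ∂f_3/∂x - ∂f_1/∂z = ∂(y*(-3*y - 2*z))/∂x - ∂(y*z)/∂z = -y
  coefficient of dy ∧ dz: ∂f_3/∂y - ∂f_2/∂z = ∂(y*(-3*y - 2*z))/∂y - ∂(2*x*y + y*z - 3)/∂z = -7*y - 2*z
Assembling: d(omega) = (2*y - z) dx ∧ dy + (-y) dx ∧ dz + (-7*y - 2*z) dy ∧ dz.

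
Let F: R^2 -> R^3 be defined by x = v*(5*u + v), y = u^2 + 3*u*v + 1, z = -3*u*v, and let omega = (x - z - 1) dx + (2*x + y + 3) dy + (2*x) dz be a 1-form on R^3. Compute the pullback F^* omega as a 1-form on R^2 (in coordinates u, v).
F^* omega = (2*u^3 + 29*u^2*v + 53*u*v^2 + 8*u + 5*v^3 + 7*v) du + (3*u^3 + 49*u^2*v + 21*u*v^2 + 7*u + 2*v^3 - 2*v) dv

Using F^*(f dg) = (f ∘ F) d(g ∘ F), substitute each coordinate x_i by F_i(u, v) in f_i, and replace dx_i by d F_i = (∂F_i/∂u) du + (∂F_i/∂v) dv.
  For the x component: f_1(F) = 8*u*v + v^2 - 1; d F_1 = (5*v) du + (5*u + 2*v) dv
  For the y component: f_2(F) = u^2 + 13*u*v + 2*v^2 + 4; d F_2 = (2*u + 3*v) du + (3*u) dv
  For the z component: f_3(F) = 2*v*(5*u + v); d F_3 = (-3*v) du + (-3*u) dv
Combining and collecting du, dv coefficients:
  coeff of du: 2*u^3 + 29*u^2*v + 53*u*v^2 + 8*u + 5*v^3 + 7*v
  coeff of dv: 3*u^3 + 49*u^2*v + 21*u*v^2 + 7*u + 2*v^3 - 2*v
F^* omega = (2*u^3 + 29*u^2*v + 53*u*v^2 + 8*u + 5*v^3 + 7*v) du + (3*u^3 + 49*u^2*v + 21*u*v^2 + 7*u + 2*v^3 - 2*v) dv.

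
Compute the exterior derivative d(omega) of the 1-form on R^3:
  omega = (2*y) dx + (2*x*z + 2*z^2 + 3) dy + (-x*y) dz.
d(omega) = (2*z - 2) dx ∧ dy + (-y) dx ∧ dz + (-3*x - 4*z) dy ∧ dz

For a 1-form omega = sum_i f_i dx_i, the exterior derivative is
  d(omega) = sum_{i < j} (∂f_j/∂x_i - ∂f_i/∂x_j) dx_i ∧ dx_j.
  coefficient of dx ∧ dy: ∂f_2/∂x - ∂f_1/∂y = ∂(2*x*z + 2*z^2 + 3)/∂x - ∂(2*y)/∂y = 2*z - 2
  coefficient of dx ∧ dz: ∂f_3/∂x - ∂f_1/∂z = ∂(-x*y)/∂x - ∂(2*y)/∂z = -y
  coefficient of dy ∧ dz: ∂f_3/∂y - ∂f_2/∂z = ∂(-x*y)/∂y - ∂(2*x*z + 2*z^2 + 3)/∂z = -3*x - 4*z
Assembling: d(omega) = (2*z - 2) dx ∧ dy + (-y) dx ∧ dz + (-3*x - 4*z) dy ∧ dz.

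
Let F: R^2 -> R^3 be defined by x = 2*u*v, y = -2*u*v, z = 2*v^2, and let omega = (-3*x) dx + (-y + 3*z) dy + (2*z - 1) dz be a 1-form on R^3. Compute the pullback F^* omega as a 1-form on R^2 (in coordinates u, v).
F^* omega = (v^2*(-16*u - 12*v)) du + (4*v*(-4*u^2 - 3*u*v + 4*v^2 - 1)) dv

Using F^*(f dg) = (f ∘ F) d(g ∘ F), substitute each coordinate x_i by F_i(u, v) in f_i, and replace dx_i by d F_i = (∂F_i/∂u) du + (∂F_i/∂v) dv.
  For the x component: f_1(F) = -6*u*v; d F_1 = (2*v) du + (2*u) dv
  For the y component: f_2(F) = 2*v*(u + 3*v); d F_2 = (-2*v) du + (-2*u) dv
  For the z component: f_3(F) = 4*v^2 - 1; d F_3 = (0) du + (4*v) dv
Combining and collecting du, dv coefficients:
  coeff of du: v^2*(-16*u - 12*v)
  coeff of dv: 4*v*(-4*u^2 - 3*u*v + 4*v^2 - 1)
F^* omega = (v^2*(-16*u - 12*v)) du + (4*v*(-4*u^2 - 3*u*v + 4*v^2 - 1)) dv.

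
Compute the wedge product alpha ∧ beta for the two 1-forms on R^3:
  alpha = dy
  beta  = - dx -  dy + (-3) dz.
alpha ∧ beta = (1) dx ∧ dy + (-3) dy ∧ dz

Distribute the wedge, using dx_i ∧ dx_j = -dx_j ∧ dx_i and dx_i ∧ dx_i = 0. For each pair (i, j) with i < j, the coefficient of dx_i ∧ dx_j in alpha ∧ beta is (alpha_i * beta_j - alpha_j * beta_i). Collecting: alpha ∧ beta = (1) dx ∧ dy + (-3) dy ∧ dz.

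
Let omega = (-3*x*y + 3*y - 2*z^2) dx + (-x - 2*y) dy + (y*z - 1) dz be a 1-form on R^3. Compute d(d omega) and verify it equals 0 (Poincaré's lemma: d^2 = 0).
d(d omega) = 0

Step 1: d omega = sum_{i<j} (∂f_j/∂x_i - ∂f_i/∂x_j) dx_i ∧ dx_j:
  coeff of dx ∧ dy: 3*x - 4
  coeff of dx ∧ dz: 4*z
  coeff of dy ∧ dz: z
Step 2: Apply d again to each 2-form coefficient. The only possible 3-form in R^3 is dx ∧ dy ∧ dz, with coefficient
  ∂(coeff of dy∧dz)/∂x - ∂(coeff of dx∧dz)/∂y + ∂(coeff of dx∧dy)/∂z
  = ∂/∂x (z) - ∂/∂y (4*z) + ∂/∂z (3*x - 4).
Each of these terms simplifies to sums of mixed partials that cancel in pairs. The result is 0 (by equality of mixed partials for smooth functions — Schwarz / Clairaut).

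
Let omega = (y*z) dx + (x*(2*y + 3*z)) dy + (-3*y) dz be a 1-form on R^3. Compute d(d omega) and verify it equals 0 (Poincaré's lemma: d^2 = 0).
d(d omega) = 0

Step 1: d omega = sum_{i<j} (∂f_j/∂x_i - ∂f_i/∂x_j) dx_i ∧ dx_j:
  coeff of dx ∧ dy: 2*y + 2*z
  coeff of dx ∧ dz: -y
  coeff of dy ∧ dz: -3*x - 3
Step 2: Apply d again to each 2-form coefficient. The only possible 3-form in R^3 is dx ∧ dy ∧ dz, with coefficient
  ∂(coeff of dy∧dz)/∂x - ∂(coeff of dx∧dz)/∂y + ∂(coeff of dx∧dy)/∂z
  = ∂/∂x (-3*x - 3) - ∂/∂y (-y) + ∂/∂z (2*y + 2*z).
Each of these terms simplifies to sums of mixed partials that cancel in pairs. The result is 0 (by equality of mixed partials for smooth functions — Schwarz / Clairaut).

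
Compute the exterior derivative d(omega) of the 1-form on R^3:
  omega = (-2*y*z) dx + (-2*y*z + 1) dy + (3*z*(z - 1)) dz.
d(omega) = (2*z) dx ∧ dy + (2*y) dx ∧ dz + (2*y) dy ∧ dz

For a 1-form omega = sum_i f_i dx_i, the exterior derivative is
  d(omega) = sum_{i < j} (∂f_j/∂x_i - ∂f_i/∂x_j) dx_i ∧ dx_j.
  coefficient of dx ∧ dy: ∂f_2/∂x - ∂f_1/∂y = ∂(-2*y*z + 1)/∂x - ∂(-2*y*z)/∂y = 2*z
  coefficient of dx ∧ dz: ∂f_3/∂x - ∂f_1/∂z = ∂(3*z*(z - 1))/∂x - ∂(-2*y*z)/∂z = 2*y
  coefficient of dy ∧ dz: ∂f_3/∂y - ∂f_2/∂z = ∂(3*z*(z - 1))/∂y - ∂(-2*y*z + 1)/∂z = 2*y
Assembling: d(omega) = (2*z) dx ∧ dy + (2*y) dx ∧ dz + (2*y) dy ∧ dz.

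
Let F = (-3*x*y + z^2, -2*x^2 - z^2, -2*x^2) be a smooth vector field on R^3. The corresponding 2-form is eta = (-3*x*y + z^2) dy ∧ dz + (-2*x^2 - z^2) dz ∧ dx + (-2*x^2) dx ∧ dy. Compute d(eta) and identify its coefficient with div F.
d(eta) = (-3*y) dx ∧ dy ∧ dz; div F = -3*y

For a 2-form in R^3 of the form above, applying d gives a 3-form with coefficient ∂P/∂x + ∂Q/∂y + ∂R/∂z:
  ∂P/∂x = -3*y
  ∂Q/∂y = 0
  ∂R/∂z = 0
Sum = -3*y, which is exactly div F.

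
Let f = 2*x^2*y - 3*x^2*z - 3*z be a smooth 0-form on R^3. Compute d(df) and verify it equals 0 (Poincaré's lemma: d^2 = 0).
d(df) = 0

Step 1: df = sum_i (∂f/∂x_i) dx_i = (2*x*(2*y - 3*z)) dx + (2*x^2) dy + (-3*x^2 - 3) dz.
Step 2: Apply d again. Using the 1-form formula, the coefficient of dx ∧ dy in d(df) is ∂^2 f/∂x ∂y - ∂^2 f/∂y ∂x = (4*x) - (4*x) = 0 (equality of mixed partials for smooth f).
Similarly for dx ∧ dz and dy ∧ dz — all coefficients vanish. So d(df) = 0.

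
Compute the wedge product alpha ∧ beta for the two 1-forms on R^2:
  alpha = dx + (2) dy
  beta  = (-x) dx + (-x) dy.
alpha ∧ beta = (x) dx ∧ dy

Distribute the wedge, using dx_i ∧ dx_j = -dx_j ∧ dx_i and dx_i ∧ dx_i = 0. For each pair (i, j) with i < j, the coefficient of dx_i ∧ dx_j in alpha ∧ beta is (alpha_i * beta_j - alpha_j * beta_i). Collecting: alpha ∧ beta = (x) dx ∧ dy.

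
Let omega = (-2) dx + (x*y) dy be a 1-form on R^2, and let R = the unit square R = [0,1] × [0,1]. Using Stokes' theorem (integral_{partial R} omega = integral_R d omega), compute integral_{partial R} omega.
integral_(partial R) omega = 1/2

Stokes: integral_partial_R omega = integral_R d omega with d omega = (∂Q/∂x - ∂P/∂y) dx ∧ dy.
  ∂Q/∂x = y
  ∂P/∂y = 0
  integrand = ∂Q/∂x - ∂P/∂y = y.
Integrating over R: integral_0^1 integral_0^1 (y) dx dy = 1/2.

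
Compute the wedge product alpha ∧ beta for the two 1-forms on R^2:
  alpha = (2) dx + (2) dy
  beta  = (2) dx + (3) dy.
alpha ∧ beta = (2) dx ∧ dy

Distribute the wedge, using dx_i ∧ dx_j = -dx_j ∧ dx_i and dx_i ∧ dx_i = 0. For each pair (i, j) with i < j, the coefficient of dx_i ∧ dx_j in alpha ∧ beta is (alpha_i * beta_j - alpha_j * beta_i). Collecting: alpha ∧ beta = (2) dx ∧ dy.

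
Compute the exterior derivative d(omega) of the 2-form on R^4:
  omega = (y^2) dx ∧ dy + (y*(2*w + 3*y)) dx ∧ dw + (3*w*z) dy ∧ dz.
d(omega) = (-2*w - 6*y) dx ∧ dy ∧ dw + (3*z) dy ∧ dz ∧ dw

For a 2-form omega = sum_{i<j} g_{ij} dx_i ∧ dx_j, the exterior derivative is
  d(omega) = sum_{i<j} d(g_{ij}) ∧ dx_i ∧ dx_j = sum_{i<j, k} (∂g_{ij}/∂x_k) dx_k ∧ dx_i ∧ dx_j.
Expand each term, using dx_k ∧ dx_i ∧ dx_j = sgn(permutation) dx_{(a)} ∧ dx_{(b)} ∧ dx_{(c)} with (a < b < c) sorted:
  d(y*(2*w + 3*y)) includes (∂/∂y)(y*(2*w + 3*y)) dy = (2*w + 6*y) dy, which multiplied by dx ∧ dw gives (-2*w - 6*y) dx ∧ dy ∧ dw
  d(3*w*z) includes (∂/∂w)(3*w*z) dw = (3*z) dw, which multiplied by dy ∧ dz gives (3*z) dy ∧ dz ∧ dw
Collecting like 3-forms: d(omega) = (-2*w - 6*y) dx ∧ dy ∧ dw + (3*z) dy ∧ dz ∧ dw.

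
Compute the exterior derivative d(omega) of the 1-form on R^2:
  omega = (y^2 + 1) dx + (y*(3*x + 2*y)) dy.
d(omega) = (y) dx ∧ dy

For a 1-form omega = sum_i f_i dx_i, the exterior derivative is
  d(omega) = sum_{i < j} (∂f_j/∂x_i - ∂f_i/∂x_j) dx_i ∧ dx_j.
  coefficient of dx ∧ dy: ∂f_2/∂x - ∂f_1/∂y = ∂(y*(3*x + 2*y))/∂x - ∂(y^2 + 1)/∂y = y
Assembling: d(omega) = (y) dx ∧ dy.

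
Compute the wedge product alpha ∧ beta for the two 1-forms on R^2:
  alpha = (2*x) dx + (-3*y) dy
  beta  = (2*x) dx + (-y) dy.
alpha ∧ beta = (4*x*y) dx ∧ dy

Distribute the wedge, using dx_i ∧ dx_j = -dx_j ∧ dx_i and dx_i ∧ dx_i = 0. For each pair (i, j) with i < j, the coefficient of dx_i ∧ dx_j in alpha ∧ beta is (alpha_i * beta_j - alpha_j * beta_i). Collecting: alpha ∧ beta = (4*x*y) dx ∧ dy.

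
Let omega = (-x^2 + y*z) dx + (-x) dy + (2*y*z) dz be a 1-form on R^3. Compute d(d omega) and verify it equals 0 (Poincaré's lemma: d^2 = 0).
d(d omega) = 0

Step 1: d omega = sum_{i<j} (∂f_j/∂x_i - ∂f_i/∂x_j) dx_i ∧ dx_j:
  coeff of dx ∧ dy: -z - 1
  coeff of dx ∧ dz: -y
  coeff of dy ∧ dz: 2*z
Step 2: Apply d again to each 2-form coefficient. The only possible 3-form in R^3 is dx ∧ dy ∧ dz, with coefficient
  ∂(coeff of dy∧dz)/∂x - ∂(coeff of dx∧dz)/∂y + ∂(coeff of dx∧dy)/∂z
  = ∂/∂x (2*z) - ∂/∂y (-y) + ∂/∂z (-z - 1).
Each of these terms simplifies to sums of mixed partials that cancel in pairs. The result is 0 (by equality of mixed partials for smooth functions — Schwarz / Clairaut).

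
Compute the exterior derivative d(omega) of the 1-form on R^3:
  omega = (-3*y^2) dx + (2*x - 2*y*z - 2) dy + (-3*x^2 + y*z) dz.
d(omega) = (6*y + 2) dx ∧ dy + (-6*x) dx ∧ dz + (2*y + z) dy ∧ dz

For a 1-form omega = sum_i f_i dx_i, the exterior derivative is
  d(omega) = sum_{i < j} (∂f_j/∂x_i - ∂f_i/∂x_j) dx_i ∧ dx_j.
  coefficient of dx ∧ dy: ∂f_2/∂x - ∂f_1/∂y = ∂(2*x - 2*y*z - 2)/∂x - ∂(-3*y^2)/∂y = 6*y + 2
  coefficient of dx ∧ dz: ∂f_3/∂x - ∂f_1/∂z = ∂(-3*x^2 + y*z)/∂x - ∂(-3*y^2)/∂z = -6*x
  coefficient of dy ∧ dz: ∂f_3/∂y - ∂f_2/∂z = ∂(-3*x^2 + y*z)/∂y - ∂(2*x - 2*y*z - 2)/∂z = 2*y + z
Assembling: d(omega) = (6*y + 2) dx ∧ dy + (-6*x) dx ∧ dz + (2*y + z) dy ∧ dz.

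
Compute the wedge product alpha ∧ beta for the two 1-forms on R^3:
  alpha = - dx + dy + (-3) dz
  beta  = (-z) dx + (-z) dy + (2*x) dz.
alpha ∧ beta = (2*z) dx ∧ dy + (-2*x - 3*z) dx ∧ dz + (2*x - 3*z) dy ∧ dz

Distribute the wedge, using dx_i ∧ dx_j = -dx_j ∧ dx_i and dx_i ∧ dx_i = 0. For each pair (i, j) with i < j, the coefficient of dx_i ∧ dx_j in alpha ∧ beta is (alpha_i * beta_j - alpha_j * beta_i). Collecting: alpha ∧ beta = (2*z) dx ∧ dy + (-2*x - 3*z) dx ∧ dz + (2*x - 3*z) dy ∧ dz.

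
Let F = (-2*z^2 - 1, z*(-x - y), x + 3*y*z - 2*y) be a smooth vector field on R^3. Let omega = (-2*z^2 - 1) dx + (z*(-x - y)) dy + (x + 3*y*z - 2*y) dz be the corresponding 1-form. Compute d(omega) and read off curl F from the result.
d(omega) = (x + y + 3*z - 2) dy ∧ dz + (-4*z - 1) dz ∧ dx + (-z) dx ∧ dy; curl F = (x + y + 3*z - 2, -4*z - 1, -z)

d omega = sum_{i<j} (∂f_j/∂x_i - ∂f_i/∂x_j) dx_i ∧ dx_j. Under the identification (dy ∧ dz, dz ∧ dx, dx ∧ dy) ↔ (e_x, e_y, e_z), the coefficients are exactly the components of curl F. Compute:
  ∂R/∂y - ∂Q/∂z = (3*z - 2) - (-x - y) = x + y + 3*z - 2
  ∂P/∂z - ∂R/∂x = (-4*z) - (1) = -4*z - 1
  ∂Q/∂x - ∂P/∂y = (-z) - (0) = -z.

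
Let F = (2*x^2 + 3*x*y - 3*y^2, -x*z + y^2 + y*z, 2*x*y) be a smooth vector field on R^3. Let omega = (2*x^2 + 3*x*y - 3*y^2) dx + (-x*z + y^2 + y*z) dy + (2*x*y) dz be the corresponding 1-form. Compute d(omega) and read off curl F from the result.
d(omega) = (3*x - y) dy ∧ dz + (-2*y) dz ∧ dx + (-3*x + 6*y - z) dx ∧ dy; curl F = (3*x - y, -2*y, -3*x + 6*y - z)

d omega = sum_{i<j} (∂f_j/∂x_i - ∂f_i/∂x_j) dx_i ∧ dx_j. Under the identification (dy ∧ dz, dz ∧ dx, dx ∧ dy) ↔ (e_x, e_y, e_z), the coefficients are exactly the components of curl F. Compute:
  ∂R/∂y - ∂Q/∂z = (2*x) - (-x + y) = 3*x - y
  ∂P/∂z - ∂R/∂x = (0) - (2*y) = -2*y
  ∂Q/∂x - ∂P/∂y = (-z) - (3*x - 6*y) = -3*x + 6*y - z.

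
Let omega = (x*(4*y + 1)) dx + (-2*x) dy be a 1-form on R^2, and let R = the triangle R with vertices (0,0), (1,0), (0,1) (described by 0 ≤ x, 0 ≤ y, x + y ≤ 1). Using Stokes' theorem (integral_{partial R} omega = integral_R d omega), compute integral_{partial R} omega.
integral_(partial R) omega = -5/3

Stokes: integral_partial_R omega = integral_R d omega with d omega = (∂Q/∂x - ∂P/∂y) dx ∧ dy.
  ∂Q/∂x = -2
  ∂P/∂y = 4*x
  integrand = ∂Q/∂x - ∂P/∂y = -4*x - 2.
Integrating over R: integral_0^1 integral_0^{1-x} (-4*x - 2) dy dx = -5/3.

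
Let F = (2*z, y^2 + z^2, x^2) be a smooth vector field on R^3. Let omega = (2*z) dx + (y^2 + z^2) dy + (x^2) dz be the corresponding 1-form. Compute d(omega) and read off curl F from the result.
d(omega) = (-2*z) dy ∧ dz + (2 - 2*x) dz ∧ dx + (0) dx ∧ dy; curl F = (-2*z, 2 - 2*x, 0)

d omega = sum_{i<j} (∂f_j/∂x_i - ∂f_i/∂x_j) dx_i ∧ dx_j. Under the identification (dy ∧ dz, dz ∧ dx, dx ∧ dy) ↔ (e_x, e_y, e_z), the coefficients are exactly the components of curl F. Compute:
  ∂R/∂y - ∂Q/∂z = (0) - (2*z) = -2*z
  ∂P/∂z - ∂R/∂x = (2) - (2*x) = 2 - 2*x
  ∂Q/∂x - ∂P/∂y = (0) - (0) = 0.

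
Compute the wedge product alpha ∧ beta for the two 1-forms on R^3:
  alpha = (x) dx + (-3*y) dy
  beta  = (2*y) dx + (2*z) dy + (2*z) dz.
alpha ∧ beta = (2*x*z + 6*y^2) dx ∧ dy + (2*x*z) dx ∧ dz + (-6*y*z) dy ∧ dz

Distribute the wedge, using dx_i ∧ dx_j = -dx_j ∧ dx_i and dx_i ∧ dx_i = 0. For each pair (i, j) with i < j, the coefficient of dx_i ∧ dx_j in alpha ∧ beta is (alpha_i * beta_j - alpha_j * beta_i). Collecting: alpha ∧ beta = (2*x*z + 6*y^2) dx ∧ dy + (2*x*z) dx ∧ dz + (-6*y*z) dy ∧ dz.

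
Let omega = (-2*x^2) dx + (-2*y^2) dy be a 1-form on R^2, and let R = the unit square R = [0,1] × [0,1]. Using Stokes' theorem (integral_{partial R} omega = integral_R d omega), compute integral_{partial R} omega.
integral_(partial R) omega = 0

Stokes: integral_partial_R omega = integral_R d omega with d omega = (∂Q/∂x - ∂P/∂y) dx ∧ dy.
  ∂Q/∂x = 0
  ∂P/∂y = 0
  integrand = ∂Q/∂x - ∂P/∂y = 0.
Integrating over R: integral_0^1 integral_0^1 (0) dx dy = 0.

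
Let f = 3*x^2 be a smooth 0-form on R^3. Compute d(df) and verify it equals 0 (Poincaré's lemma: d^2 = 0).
d(df) = 0

Step 1: df = sum_i (∂f/∂x_i) dx_i = (6*x) dx + (0) dy + (0) dz.
Step 2: Apply d again. Using the 1-form formula, the coefficient of dx ∧ dy in d(df) is ∂^2 f/∂x ∂y - ∂^2 f/∂y ∂x = (0) - (0) = 0 (equality of mixed partials for smooth f).
Similarly for dx ∧ dz and dy ∧ dz — all coefficients vanish. So d(df) = 0.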